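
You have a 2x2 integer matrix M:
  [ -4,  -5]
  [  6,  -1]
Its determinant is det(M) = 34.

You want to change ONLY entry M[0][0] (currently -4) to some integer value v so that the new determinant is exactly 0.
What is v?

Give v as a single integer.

det is linear in entry M[0][0]: det = old_det + (v - -4) * C_00
Cofactor C_00 = -1
Want det = 0: 34 + (v - -4) * -1 = 0
  (v - -4) = -34 / -1 = 34
  v = -4 + (34) = 30

Answer: 30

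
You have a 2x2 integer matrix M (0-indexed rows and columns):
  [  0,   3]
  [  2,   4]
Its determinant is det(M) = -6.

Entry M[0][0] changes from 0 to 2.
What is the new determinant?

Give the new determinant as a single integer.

Answer: 2

Derivation:
det is linear in row 0: changing M[0][0] by delta changes det by delta * cofactor(0,0).
Cofactor C_00 = (-1)^(0+0) * minor(0,0) = 4
Entry delta = 2 - 0 = 2
Det delta = 2 * 4 = 8
New det = -6 + 8 = 2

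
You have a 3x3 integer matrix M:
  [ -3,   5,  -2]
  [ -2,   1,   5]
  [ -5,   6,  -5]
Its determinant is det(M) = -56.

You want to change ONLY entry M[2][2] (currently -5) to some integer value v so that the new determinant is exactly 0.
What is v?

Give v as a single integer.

det is linear in entry M[2][2]: det = old_det + (v - -5) * C_22
Cofactor C_22 = 7
Want det = 0: -56 + (v - -5) * 7 = 0
  (v - -5) = 56 / 7 = 8
  v = -5 + (8) = 3

Answer: 3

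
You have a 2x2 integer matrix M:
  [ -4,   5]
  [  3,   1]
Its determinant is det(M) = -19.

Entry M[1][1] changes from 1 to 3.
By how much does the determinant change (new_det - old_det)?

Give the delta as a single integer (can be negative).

Cofactor C_11 = -4
Entry delta = 3 - 1 = 2
Det delta = entry_delta * cofactor = 2 * -4 = -8

Answer: -8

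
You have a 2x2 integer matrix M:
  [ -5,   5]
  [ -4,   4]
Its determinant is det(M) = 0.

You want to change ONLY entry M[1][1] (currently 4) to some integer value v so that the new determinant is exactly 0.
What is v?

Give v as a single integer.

det is linear in entry M[1][1]: det = old_det + (v - 4) * C_11
Cofactor C_11 = -5
Want det = 0: 0 + (v - 4) * -5 = 0
  (v - 4) = 0 / -5 = 0
  v = 4 + (0) = 4

Answer: 4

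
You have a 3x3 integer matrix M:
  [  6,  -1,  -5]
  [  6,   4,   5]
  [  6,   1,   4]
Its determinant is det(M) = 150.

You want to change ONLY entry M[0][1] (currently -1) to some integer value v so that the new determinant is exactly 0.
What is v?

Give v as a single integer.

det is linear in entry M[0][1]: det = old_det + (v - -1) * C_01
Cofactor C_01 = 6
Want det = 0: 150 + (v - -1) * 6 = 0
  (v - -1) = -150 / 6 = -25
  v = -1 + (-25) = -26

Answer: -26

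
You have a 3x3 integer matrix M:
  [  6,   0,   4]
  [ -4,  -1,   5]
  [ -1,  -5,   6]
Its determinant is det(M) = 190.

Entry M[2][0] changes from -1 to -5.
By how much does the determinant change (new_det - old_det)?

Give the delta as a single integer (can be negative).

Cofactor C_20 = 4
Entry delta = -5 - -1 = -4
Det delta = entry_delta * cofactor = -4 * 4 = -16

Answer: -16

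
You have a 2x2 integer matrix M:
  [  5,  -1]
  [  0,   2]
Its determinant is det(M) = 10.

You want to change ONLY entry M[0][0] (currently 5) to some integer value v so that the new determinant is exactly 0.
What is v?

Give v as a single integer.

Answer: 0

Derivation:
det is linear in entry M[0][0]: det = old_det + (v - 5) * C_00
Cofactor C_00 = 2
Want det = 0: 10 + (v - 5) * 2 = 0
  (v - 5) = -10 / 2 = -5
  v = 5 + (-5) = 0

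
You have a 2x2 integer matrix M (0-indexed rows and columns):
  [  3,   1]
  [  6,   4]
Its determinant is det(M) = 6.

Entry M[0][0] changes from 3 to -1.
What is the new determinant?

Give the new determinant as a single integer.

Answer: -10

Derivation:
det is linear in row 0: changing M[0][0] by delta changes det by delta * cofactor(0,0).
Cofactor C_00 = (-1)^(0+0) * minor(0,0) = 4
Entry delta = -1 - 3 = -4
Det delta = -4 * 4 = -16
New det = 6 + -16 = -10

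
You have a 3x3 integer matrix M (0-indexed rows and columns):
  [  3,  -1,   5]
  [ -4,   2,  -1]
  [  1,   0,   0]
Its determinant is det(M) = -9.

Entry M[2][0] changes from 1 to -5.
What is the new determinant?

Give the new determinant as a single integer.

Answer: 45

Derivation:
det is linear in row 2: changing M[2][0] by delta changes det by delta * cofactor(2,0).
Cofactor C_20 = (-1)^(2+0) * minor(2,0) = -9
Entry delta = -5 - 1 = -6
Det delta = -6 * -9 = 54
New det = -9 + 54 = 45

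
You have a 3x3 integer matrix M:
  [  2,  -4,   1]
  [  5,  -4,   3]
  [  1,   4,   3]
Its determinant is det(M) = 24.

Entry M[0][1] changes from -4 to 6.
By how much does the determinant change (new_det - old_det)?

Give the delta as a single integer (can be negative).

Cofactor C_01 = -12
Entry delta = 6 - -4 = 10
Det delta = entry_delta * cofactor = 10 * -12 = -120

Answer: -120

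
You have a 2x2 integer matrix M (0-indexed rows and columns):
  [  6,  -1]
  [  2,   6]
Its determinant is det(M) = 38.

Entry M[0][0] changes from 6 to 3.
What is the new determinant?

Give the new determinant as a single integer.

Answer: 20

Derivation:
det is linear in row 0: changing M[0][0] by delta changes det by delta * cofactor(0,0).
Cofactor C_00 = (-1)^(0+0) * minor(0,0) = 6
Entry delta = 3 - 6 = -3
Det delta = -3 * 6 = -18
New det = 38 + -18 = 20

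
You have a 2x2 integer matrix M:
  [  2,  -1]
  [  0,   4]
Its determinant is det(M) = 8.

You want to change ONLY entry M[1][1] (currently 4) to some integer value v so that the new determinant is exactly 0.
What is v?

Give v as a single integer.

Answer: 0

Derivation:
det is linear in entry M[1][1]: det = old_det + (v - 4) * C_11
Cofactor C_11 = 2
Want det = 0: 8 + (v - 4) * 2 = 0
  (v - 4) = -8 / 2 = -4
  v = 4 + (-4) = 0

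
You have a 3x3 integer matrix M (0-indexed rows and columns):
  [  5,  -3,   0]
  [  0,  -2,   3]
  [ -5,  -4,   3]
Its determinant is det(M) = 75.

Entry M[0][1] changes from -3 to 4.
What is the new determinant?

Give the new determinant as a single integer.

Answer: -30

Derivation:
det is linear in row 0: changing M[0][1] by delta changes det by delta * cofactor(0,1).
Cofactor C_01 = (-1)^(0+1) * minor(0,1) = -15
Entry delta = 4 - -3 = 7
Det delta = 7 * -15 = -105
New det = 75 + -105 = -30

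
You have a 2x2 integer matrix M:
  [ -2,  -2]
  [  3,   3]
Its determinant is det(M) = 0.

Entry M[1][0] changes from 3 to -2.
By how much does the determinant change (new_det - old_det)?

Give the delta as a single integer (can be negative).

Answer: -10

Derivation:
Cofactor C_10 = 2
Entry delta = -2 - 3 = -5
Det delta = entry_delta * cofactor = -5 * 2 = -10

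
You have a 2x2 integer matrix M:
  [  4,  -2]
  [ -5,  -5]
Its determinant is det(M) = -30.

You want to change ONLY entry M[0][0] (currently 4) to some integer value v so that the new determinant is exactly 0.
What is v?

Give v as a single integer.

Answer: -2

Derivation:
det is linear in entry M[0][0]: det = old_det + (v - 4) * C_00
Cofactor C_00 = -5
Want det = 0: -30 + (v - 4) * -5 = 0
  (v - 4) = 30 / -5 = -6
  v = 4 + (-6) = -2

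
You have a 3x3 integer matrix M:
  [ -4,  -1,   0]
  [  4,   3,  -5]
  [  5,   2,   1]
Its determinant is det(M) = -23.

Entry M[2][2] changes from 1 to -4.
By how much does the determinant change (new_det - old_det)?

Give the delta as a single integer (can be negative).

Cofactor C_22 = -8
Entry delta = -4 - 1 = -5
Det delta = entry_delta * cofactor = -5 * -8 = 40

Answer: 40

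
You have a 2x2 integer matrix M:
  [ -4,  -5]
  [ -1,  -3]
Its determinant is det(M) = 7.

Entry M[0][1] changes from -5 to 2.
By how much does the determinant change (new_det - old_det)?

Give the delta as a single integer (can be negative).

Answer: 7

Derivation:
Cofactor C_01 = 1
Entry delta = 2 - -5 = 7
Det delta = entry_delta * cofactor = 7 * 1 = 7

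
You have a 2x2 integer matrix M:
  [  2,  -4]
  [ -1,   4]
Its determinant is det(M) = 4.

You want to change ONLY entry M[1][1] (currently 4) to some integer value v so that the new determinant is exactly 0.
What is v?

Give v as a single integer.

det is linear in entry M[1][1]: det = old_det + (v - 4) * C_11
Cofactor C_11 = 2
Want det = 0: 4 + (v - 4) * 2 = 0
  (v - 4) = -4 / 2 = -2
  v = 4 + (-2) = 2

Answer: 2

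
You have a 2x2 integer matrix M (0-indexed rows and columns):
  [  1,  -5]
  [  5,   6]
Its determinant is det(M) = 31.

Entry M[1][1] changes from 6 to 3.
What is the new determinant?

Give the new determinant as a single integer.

Answer: 28

Derivation:
det is linear in row 1: changing M[1][1] by delta changes det by delta * cofactor(1,1).
Cofactor C_11 = (-1)^(1+1) * minor(1,1) = 1
Entry delta = 3 - 6 = -3
Det delta = -3 * 1 = -3
New det = 31 + -3 = 28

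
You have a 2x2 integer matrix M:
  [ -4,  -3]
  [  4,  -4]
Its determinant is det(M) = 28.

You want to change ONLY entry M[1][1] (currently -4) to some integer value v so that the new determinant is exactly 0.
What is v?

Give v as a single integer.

det is linear in entry M[1][1]: det = old_det + (v - -4) * C_11
Cofactor C_11 = -4
Want det = 0: 28 + (v - -4) * -4 = 0
  (v - -4) = -28 / -4 = 7
  v = -4 + (7) = 3

Answer: 3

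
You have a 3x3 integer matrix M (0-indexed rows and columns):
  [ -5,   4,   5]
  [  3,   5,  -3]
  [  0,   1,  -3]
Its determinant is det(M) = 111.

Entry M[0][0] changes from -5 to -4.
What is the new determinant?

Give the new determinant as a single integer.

Answer: 99

Derivation:
det is linear in row 0: changing M[0][0] by delta changes det by delta * cofactor(0,0).
Cofactor C_00 = (-1)^(0+0) * minor(0,0) = -12
Entry delta = -4 - -5 = 1
Det delta = 1 * -12 = -12
New det = 111 + -12 = 99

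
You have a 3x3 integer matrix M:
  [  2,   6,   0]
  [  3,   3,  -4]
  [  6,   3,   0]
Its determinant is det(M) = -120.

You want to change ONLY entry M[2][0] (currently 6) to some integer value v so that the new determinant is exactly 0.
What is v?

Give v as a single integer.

Answer: 1

Derivation:
det is linear in entry M[2][0]: det = old_det + (v - 6) * C_20
Cofactor C_20 = -24
Want det = 0: -120 + (v - 6) * -24 = 0
  (v - 6) = 120 / -24 = -5
  v = 6 + (-5) = 1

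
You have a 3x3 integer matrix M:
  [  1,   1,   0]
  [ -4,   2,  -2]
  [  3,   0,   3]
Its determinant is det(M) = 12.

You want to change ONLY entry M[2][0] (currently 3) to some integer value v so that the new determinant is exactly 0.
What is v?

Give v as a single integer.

Answer: 9

Derivation:
det is linear in entry M[2][0]: det = old_det + (v - 3) * C_20
Cofactor C_20 = -2
Want det = 0: 12 + (v - 3) * -2 = 0
  (v - 3) = -12 / -2 = 6
  v = 3 + (6) = 9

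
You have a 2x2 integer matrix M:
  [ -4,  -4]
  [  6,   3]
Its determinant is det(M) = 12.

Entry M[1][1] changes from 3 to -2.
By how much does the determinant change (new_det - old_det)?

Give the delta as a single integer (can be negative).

Answer: 20

Derivation:
Cofactor C_11 = -4
Entry delta = -2 - 3 = -5
Det delta = entry_delta * cofactor = -5 * -4 = 20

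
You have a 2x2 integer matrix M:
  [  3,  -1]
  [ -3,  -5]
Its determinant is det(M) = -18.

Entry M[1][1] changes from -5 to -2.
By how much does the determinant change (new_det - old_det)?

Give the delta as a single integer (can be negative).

Cofactor C_11 = 3
Entry delta = -2 - -5 = 3
Det delta = entry_delta * cofactor = 3 * 3 = 9

Answer: 9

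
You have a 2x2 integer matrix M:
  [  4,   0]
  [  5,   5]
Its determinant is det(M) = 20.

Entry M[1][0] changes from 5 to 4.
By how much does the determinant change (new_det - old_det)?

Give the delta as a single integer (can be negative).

Cofactor C_10 = 0
Entry delta = 4 - 5 = -1
Det delta = entry_delta * cofactor = -1 * 0 = 0

Answer: 0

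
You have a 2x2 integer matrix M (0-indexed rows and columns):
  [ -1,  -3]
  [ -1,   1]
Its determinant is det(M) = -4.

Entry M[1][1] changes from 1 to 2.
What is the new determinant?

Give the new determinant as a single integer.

det is linear in row 1: changing M[1][1] by delta changes det by delta * cofactor(1,1).
Cofactor C_11 = (-1)^(1+1) * minor(1,1) = -1
Entry delta = 2 - 1 = 1
Det delta = 1 * -1 = -1
New det = -4 + -1 = -5

Answer: -5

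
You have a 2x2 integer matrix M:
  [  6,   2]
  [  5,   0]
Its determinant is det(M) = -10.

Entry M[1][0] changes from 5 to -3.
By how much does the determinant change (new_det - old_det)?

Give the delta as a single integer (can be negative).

Cofactor C_10 = -2
Entry delta = -3 - 5 = -8
Det delta = entry_delta * cofactor = -8 * -2 = 16

Answer: 16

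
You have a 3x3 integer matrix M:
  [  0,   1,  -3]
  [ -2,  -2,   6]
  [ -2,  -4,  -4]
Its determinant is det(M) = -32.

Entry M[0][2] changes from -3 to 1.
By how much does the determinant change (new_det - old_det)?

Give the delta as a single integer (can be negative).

Cofactor C_02 = 4
Entry delta = 1 - -3 = 4
Det delta = entry_delta * cofactor = 4 * 4 = 16

Answer: 16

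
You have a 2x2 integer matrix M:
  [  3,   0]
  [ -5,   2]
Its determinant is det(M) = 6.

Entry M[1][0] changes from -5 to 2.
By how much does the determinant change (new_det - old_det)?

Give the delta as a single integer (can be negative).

Cofactor C_10 = 0
Entry delta = 2 - -5 = 7
Det delta = entry_delta * cofactor = 7 * 0 = 0

Answer: 0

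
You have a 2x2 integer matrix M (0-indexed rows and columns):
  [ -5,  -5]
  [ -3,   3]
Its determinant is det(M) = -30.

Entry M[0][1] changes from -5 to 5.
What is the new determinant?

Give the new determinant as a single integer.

Answer: 0

Derivation:
det is linear in row 0: changing M[0][1] by delta changes det by delta * cofactor(0,1).
Cofactor C_01 = (-1)^(0+1) * minor(0,1) = 3
Entry delta = 5 - -5 = 10
Det delta = 10 * 3 = 30
New det = -30 + 30 = 0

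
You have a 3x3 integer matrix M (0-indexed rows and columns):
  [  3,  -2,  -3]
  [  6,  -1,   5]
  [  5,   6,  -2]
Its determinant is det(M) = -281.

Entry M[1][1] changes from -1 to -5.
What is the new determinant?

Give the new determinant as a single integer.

det is linear in row 1: changing M[1][1] by delta changes det by delta * cofactor(1,1).
Cofactor C_11 = (-1)^(1+1) * minor(1,1) = 9
Entry delta = -5 - -1 = -4
Det delta = -4 * 9 = -36
New det = -281 + -36 = -317

Answer: -317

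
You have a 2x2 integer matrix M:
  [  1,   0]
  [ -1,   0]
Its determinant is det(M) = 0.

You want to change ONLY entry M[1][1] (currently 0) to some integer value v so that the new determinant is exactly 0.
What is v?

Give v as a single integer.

Answer: 0

Derivation:
det is linear in entry M[1][1]: det = old_det + (v - 0) * C_11
Cofactor C_11 = 1
Want det = 0: 0 + (v - 0) * 1 = 0
  (v - 0) = 0 / 1 = 0
  v = 0 + (0) = 0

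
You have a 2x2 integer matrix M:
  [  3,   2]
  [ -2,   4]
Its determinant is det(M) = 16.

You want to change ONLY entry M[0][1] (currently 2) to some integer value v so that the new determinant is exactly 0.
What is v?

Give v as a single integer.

Answer: -6

Derivation:
det is linear in entry M[0][1]: det = old_det + (v - 2) * C_01
Cofactor C_01 = 2
Want det = 0: 16 + (v - 2) * 2 = 0
  (v - 2) = -16 / 2 = -8
  v = 2 + (-8) = -6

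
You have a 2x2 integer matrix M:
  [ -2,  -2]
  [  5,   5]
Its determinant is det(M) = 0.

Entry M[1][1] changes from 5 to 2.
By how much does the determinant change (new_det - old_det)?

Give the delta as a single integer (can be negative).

Cofactor C_11 = -2
Entry delta = 2 - 5 = -3
Det delta = entry_delta * cofactor = -3 * -2 = 6

Answer: 6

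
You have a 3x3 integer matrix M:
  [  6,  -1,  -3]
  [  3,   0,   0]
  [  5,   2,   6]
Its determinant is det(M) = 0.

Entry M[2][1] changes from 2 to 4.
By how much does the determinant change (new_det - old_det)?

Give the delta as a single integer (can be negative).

Cofactor C_21 = -9
Entry delta = 4 - 2 = 2
Det delta = entry_delta * cofactor = 2 * -9 = -18

Answer: -18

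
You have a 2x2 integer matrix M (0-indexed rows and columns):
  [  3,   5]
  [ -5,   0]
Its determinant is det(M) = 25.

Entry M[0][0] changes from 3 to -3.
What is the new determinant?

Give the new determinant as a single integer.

Answer: 25

Derivation:
det is linear in row 0: changing M[0][0] by delta changes det by delta * cofactor(0,0).
Cofactor C_00 = (-1)^(0+0) * minor(0,0) = 0
Entry delta = -3 - 3 = -6
Det delta = -6 * 0 = 0
New det = 25 + 0 = 25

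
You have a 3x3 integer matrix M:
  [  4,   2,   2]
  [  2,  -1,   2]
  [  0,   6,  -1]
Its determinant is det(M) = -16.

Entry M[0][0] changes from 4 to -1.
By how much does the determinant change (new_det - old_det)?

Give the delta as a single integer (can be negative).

Cofactor C_00 = -11
Entry delta = -1 - 4 = -5
Det delta = entry_delta * cofactor = -5 * -11 = 55

Answer: 55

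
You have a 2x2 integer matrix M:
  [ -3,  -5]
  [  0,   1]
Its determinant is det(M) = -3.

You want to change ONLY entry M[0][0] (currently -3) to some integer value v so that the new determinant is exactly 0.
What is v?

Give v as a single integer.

Answer: 0

Derivation:
det is linear in entry M[0][0]: det = old_det + (v - -3) * C_00
Cofactor C_00 = 1
Want det = 0: -3 + (v - -3) * 1 = 0
  (v - -3) = 3 / 1 = 3
  v = -3 + (3) = 0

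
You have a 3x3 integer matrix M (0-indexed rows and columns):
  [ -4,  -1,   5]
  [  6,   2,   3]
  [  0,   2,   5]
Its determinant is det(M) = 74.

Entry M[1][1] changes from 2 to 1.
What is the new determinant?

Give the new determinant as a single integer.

Answer: 94

Derivation:
det is linear in row 1: changing M[1][1] by delta changes det by delta * cofactor(1,1).
Cofactor C_11 = (-1)^(1+1) * minor(1,1) = -20
Entry delta = 1 - 2 = -1
Det delta = -1 * -20 = 20
New det = 74 + 20 = 94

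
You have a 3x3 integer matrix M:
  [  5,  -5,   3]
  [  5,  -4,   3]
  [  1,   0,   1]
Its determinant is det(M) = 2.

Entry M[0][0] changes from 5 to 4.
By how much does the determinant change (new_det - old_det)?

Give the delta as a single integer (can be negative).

Cofactor C_00 = -4
Entry delta = 4 - 5 = -1
Det delta = entry_delta * cofactor = -1 * -4 = 4

Answer: 4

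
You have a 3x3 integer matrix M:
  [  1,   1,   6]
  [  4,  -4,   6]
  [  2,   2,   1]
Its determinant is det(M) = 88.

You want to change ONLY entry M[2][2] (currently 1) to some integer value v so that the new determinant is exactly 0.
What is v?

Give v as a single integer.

Answer: 12

Derivation:
det is linear in entry M[2][2]: det = old_det + (v - 1) * C_22
Cofactor C_22 = -8
Want det = 0: 88 + (v - 1) * -8 = 0
  (v - 1) = -88 / -8 = 11
  v = 1 + (11) = 12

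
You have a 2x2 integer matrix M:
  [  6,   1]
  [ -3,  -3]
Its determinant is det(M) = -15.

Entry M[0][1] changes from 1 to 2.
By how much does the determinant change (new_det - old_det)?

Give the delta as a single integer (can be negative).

Cofactor C_01 = 3
Entry delta = 2 - 1 = 1
Det delta = entry_delta * cofactor = 1 * 3 = 3

Answer: 3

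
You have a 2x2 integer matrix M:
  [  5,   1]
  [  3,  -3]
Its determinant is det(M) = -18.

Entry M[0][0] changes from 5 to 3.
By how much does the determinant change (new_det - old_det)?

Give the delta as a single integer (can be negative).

Answer: 6

Derivation:
Cofactor C_00 = -3
Entry delta = 3 - 5 = -2
Det delta = entry_delta * cofactor = -2 * -3 = 6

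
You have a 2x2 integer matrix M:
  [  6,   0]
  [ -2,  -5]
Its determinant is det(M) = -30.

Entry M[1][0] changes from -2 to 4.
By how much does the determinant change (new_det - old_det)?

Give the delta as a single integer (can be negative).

Answer: 0

Derivation:
Cofactor C_10 = 0
Entry delta = 4 - -2 = 6
Det delta = entry_delta * cofactor = 6 * 0 = 0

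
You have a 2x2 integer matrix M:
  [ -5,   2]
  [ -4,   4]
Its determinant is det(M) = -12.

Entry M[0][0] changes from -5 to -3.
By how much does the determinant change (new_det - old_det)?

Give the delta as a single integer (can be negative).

Cofactor C_00 = 4
Entry delta = -3 - -5 = 2
Det delta = entry_delta * cofactor = 2 * 4 = 8

Answer: 8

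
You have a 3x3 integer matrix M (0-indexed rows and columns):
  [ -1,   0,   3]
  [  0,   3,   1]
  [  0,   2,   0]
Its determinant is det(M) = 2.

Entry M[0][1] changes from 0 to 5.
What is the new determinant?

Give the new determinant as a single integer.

Answer: 2

Derivation:
det is linear in row 0: changing M[0][1] by delta changes det by delta * cofactor(0,1).
Cofactor C_01 = (-1)^(0+1) * minor(0,1) = 0
Entry delta = 5 - 0 = 5
Det delta = 5 * 0 = 0
New det = 2 + 0 = 2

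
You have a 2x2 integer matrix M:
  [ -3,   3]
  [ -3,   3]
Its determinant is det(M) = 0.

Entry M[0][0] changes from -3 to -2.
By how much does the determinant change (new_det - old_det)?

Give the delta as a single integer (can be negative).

Cofactor C_00 = 3
Entry delta = -2 - -3 = 1
Det delta = entry_delta * cofactor = 1 * 3 = 3

Answer: 3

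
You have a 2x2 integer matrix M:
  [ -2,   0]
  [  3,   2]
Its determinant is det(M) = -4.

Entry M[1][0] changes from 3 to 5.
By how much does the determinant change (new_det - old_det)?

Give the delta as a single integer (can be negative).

Answer: 0

Derivation:
Cofactor C_10 = 0
Entry delta = 5 - 3 = 2
Det delta = entry_delta * cofactor = 2 * 0 = 0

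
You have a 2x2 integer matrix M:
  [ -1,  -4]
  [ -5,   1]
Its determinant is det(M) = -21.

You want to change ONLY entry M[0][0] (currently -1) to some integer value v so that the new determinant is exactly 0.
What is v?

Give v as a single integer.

Answer: 20

Derivation:
det is linear in entry M[0][0]: det = old_det + (v - -1) * C_00
Cofactor C_00 = 1
Want det = 0: -21 + (v - -1) * 1 = 0
  (v - -1) = 21 / 1 = 21
  v = -1 + (21) = 20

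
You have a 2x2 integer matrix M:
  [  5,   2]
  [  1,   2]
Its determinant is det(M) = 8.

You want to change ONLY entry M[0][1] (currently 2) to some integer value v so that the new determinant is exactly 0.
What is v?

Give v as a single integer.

det is linear in entry M[0][1]: det = old_det + (v - 2) * C_01
Cofactor C_01 = -1
Want det = 0: 8 + (v - 2) * -1 = 0
  (v - 2) = -8 / -1 = 8
  v = 2 + (8) = 10

Answer: 10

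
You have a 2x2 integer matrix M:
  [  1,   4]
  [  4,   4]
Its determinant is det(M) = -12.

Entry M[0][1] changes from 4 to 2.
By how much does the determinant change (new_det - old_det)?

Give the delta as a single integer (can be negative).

Answer: 8

Derivation:
Cofactor C_01 = -4
Entry delta = 2 - 4 = -2
Det delta = entry_delta * cofactor = -2 * -4 = 8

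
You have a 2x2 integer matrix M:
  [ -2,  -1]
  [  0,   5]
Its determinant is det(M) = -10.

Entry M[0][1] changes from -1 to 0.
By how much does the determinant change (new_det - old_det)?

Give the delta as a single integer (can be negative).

Cofactor C_01 = 0
Entry delta = 0 - -1 = 1
Det delta = entry_delta * cofactor = 1 * 0 = 0

Answer: 0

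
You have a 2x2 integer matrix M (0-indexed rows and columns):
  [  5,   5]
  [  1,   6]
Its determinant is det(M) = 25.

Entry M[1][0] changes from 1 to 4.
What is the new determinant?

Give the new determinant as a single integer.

Answer: 10

Derivation:
det is linear in row 1: changing M[1][0] by delta changes det by delta * cofactor(1,0).
Cofactor C_10 = (-1)^(1+0) * minor(1,0) = -5
Entry delta = 4 - 1 = 3
Det delta = 3 * -5 = -15
New det = 25 + -15 = 10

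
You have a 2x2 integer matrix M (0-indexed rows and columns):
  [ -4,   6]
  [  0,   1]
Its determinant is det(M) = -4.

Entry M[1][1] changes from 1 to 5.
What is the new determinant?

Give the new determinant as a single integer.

Answer: -20

Derivation:
det is linear in row 1: changing M[1][1] by delta changes det by delta * cofactor(1,1).
Cofactor C_11 = (-1)^(1+1) * minor(1,1) = -4
Entry delta = 5 - 1 = 4
Det delta = 4 * -4 = -16
New det = -4 + -16 = -20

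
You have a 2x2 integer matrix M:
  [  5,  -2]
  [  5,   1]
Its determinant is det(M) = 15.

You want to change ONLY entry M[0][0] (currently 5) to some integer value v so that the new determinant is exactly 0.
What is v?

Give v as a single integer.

Answer: -10

Derivation:
det is linear in entry M[0][0]: det = old_det + (v - 5) * C_00
Cofactor C_00 = 1
Want det = 0: 15 + (v - 5) * 1 = 0
  (v - 5) = -15 / 1 = -15
  v = 5 + (-15) = -10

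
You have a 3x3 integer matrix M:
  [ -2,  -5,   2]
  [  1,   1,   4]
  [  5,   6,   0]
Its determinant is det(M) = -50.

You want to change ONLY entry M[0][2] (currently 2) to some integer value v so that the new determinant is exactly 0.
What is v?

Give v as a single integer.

det is linear in entry M[0][2]: det = old_det + (v - 2) * C_02
Cofactor C_02 = 1
Want det = 0: -50 + (v - 2) * 1 = 0
  (v - 2) = 50 / 1 = 50
  v = 2 + (50) = 52

Answer: 52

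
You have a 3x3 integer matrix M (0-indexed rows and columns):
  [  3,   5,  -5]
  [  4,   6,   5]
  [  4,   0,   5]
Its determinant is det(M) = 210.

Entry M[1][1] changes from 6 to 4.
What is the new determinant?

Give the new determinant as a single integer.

det is linear in row 1: changing M[1][1] by delta changes det by delta * cofactor(1,1).
Cofactor C_11 = (-1)^(1+1) * minor(1,1) = 35
Entry delta = 4 - 6 = -2
Det delta = -2 * 35 = -70
New det = 210 + -70 = 140

Answer: 140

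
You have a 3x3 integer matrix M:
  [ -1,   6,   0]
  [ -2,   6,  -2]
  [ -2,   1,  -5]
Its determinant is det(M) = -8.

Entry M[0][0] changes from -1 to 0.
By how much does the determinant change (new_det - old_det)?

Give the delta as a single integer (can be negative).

Cofactor C_00 = -28
Entry delta = 0 - -1 = 1
Det delta = entry_delta * cofactor = 1 * -28 = -28

Answer: -28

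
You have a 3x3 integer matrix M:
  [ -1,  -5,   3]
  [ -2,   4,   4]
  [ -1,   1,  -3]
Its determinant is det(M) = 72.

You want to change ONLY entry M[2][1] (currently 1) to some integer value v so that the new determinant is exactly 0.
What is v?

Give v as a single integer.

det is linear in entry M[2][1]: det = old_det + (v - 1) * C_21
Cofactor C_21 = -2
Want det = 0: 72 + (v - 1) * -2 = 0
  (v - 1) = -72 / -2 = 36
  v = 1 + (36) = 37

Answer: 37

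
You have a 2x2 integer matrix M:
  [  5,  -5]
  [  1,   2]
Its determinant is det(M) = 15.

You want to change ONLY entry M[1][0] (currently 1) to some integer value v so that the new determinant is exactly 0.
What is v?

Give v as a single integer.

det is linear in entry M[1][0]: det = old_det + (v - 1) * C_10
Cofactor C_10 = 5
Want det = 0: 15 + (v - 1) * 5 = 0
  (v - 1) = -15 / 5 = -3
  v = 1 + (-3) = -2

Answer: -2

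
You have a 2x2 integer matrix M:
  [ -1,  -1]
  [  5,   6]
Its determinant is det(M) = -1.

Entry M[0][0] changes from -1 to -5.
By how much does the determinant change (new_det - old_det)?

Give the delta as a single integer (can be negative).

Answer: -24

Derivation:
Cofactor C_00 = 6
Entry delta = -5 - -1 = -4
Det delta = entry_delta * cofactor = -4 * 6 = -24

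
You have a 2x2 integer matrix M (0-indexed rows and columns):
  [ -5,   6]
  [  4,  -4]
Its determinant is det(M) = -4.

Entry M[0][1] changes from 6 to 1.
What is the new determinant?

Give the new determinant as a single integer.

det is linear in row 0: changing M[0][1] by delta changes det by delta * cofactor(0,1).
Cofactor C_01 = (-1)^(0+1) * minor(0,1) = -4
Entry delta = 1 - 6 = -5
Det delta = -5 * -4 = 20
New det = -4 + 20 = 16

Answer: 16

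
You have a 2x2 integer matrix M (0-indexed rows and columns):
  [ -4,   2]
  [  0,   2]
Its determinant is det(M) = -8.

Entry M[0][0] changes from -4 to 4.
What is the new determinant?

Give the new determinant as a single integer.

Answer: 8

Derivation:
det is linear in row 0: changing M[0][0] by delta changes det by delta * cofactor(0,0).
Cofactor C_00 = (-1)^(0+0) * minor(0,0) = 2
Entry delta = 4 - -4 = 8
Det delta = 8 * 2 = 16
New det = -8 + 16 = 8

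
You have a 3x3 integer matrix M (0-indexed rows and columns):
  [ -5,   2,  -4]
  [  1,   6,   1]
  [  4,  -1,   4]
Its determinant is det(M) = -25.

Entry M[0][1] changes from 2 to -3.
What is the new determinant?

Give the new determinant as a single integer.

Answer: -25

Derivation:
det is linear in row 0: changing M[0][1] by delta changes det by delta * cofactor(0,1).
Cofactor C_01 = (-1)^(0+1) * minor(0,1) = 0
Entry delta = -3 - 2 = -5
Det delta = -5 * 0 = 0
New det = -25 + 0 = -25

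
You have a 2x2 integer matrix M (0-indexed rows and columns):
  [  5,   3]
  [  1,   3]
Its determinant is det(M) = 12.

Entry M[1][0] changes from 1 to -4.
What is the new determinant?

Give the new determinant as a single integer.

det is linear in row 1: changing M[1][0] by delta changes det by delta * cofactor(1,0).
Cofactor C_10 = (-1)^(1+0) * minor(1,0) = -3
Entry delta = -4 - 1 = -5
Det delta = -5 * -3 = 15
New det = 12 + 15 = 27

Answer: 27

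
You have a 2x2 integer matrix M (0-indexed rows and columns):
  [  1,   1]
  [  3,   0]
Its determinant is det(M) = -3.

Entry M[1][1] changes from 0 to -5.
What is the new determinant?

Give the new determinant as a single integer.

Answer: -8

Derivation:
det is linear in row 1: changing M[1][1] by delta changes det by delta * cofactor(1,1).
Cofactor C_11 = (-1)^(1+1) * minor(1,1) = 1
Entry delta = -5 - 0 = -5
Det delta = -5 * 1 = -5
New det = -3 + -5 = -8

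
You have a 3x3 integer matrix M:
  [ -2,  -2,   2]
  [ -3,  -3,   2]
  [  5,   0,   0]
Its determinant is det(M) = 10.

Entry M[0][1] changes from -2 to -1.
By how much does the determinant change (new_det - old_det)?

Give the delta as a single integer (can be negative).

Answer: 10

Derivation:
Cofactor C_01 = 10
Entry delta = -1 - -2 = 1
Det delta = entry_delta * cofactor = 1 * 10 = 10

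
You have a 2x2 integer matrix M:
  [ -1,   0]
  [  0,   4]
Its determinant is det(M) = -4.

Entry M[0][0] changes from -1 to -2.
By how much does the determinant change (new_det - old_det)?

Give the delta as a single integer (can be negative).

Answer: -4

Derivation:
Cofactor C_00 = 4
Entry delta = -2 - -1 = -1
Det delta = entry_delta * cofactor = -1 * 4 = -4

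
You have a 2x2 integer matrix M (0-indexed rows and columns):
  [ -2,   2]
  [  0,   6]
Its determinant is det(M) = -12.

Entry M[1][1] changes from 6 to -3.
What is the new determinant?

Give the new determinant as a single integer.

Answer: 6

Derivation:
det is linear in row 1: changing M[1][1] by delta changes det by delta * cofactor(1,1).
Cofactor C_11 = (-1)^(1+1) * minor(1,1) = -2
Entry delta = -3 - 6 = -9
Det delta = -9 * -2 = 18
New det = -12 + 18 = 6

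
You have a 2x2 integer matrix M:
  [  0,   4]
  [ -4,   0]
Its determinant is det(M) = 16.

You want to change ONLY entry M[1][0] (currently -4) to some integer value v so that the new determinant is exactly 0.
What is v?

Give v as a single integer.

Answer: 0

Derivation:
det is linear in entry M[1][0]: det = old_det + (v - -4) * C_10
Cofactor C_10 = -4
Want det = 0: 16 + (v - -4) * -4 = 0
  (v - -4) = -16 / -4 = 4
  v = -4 + (4) = 0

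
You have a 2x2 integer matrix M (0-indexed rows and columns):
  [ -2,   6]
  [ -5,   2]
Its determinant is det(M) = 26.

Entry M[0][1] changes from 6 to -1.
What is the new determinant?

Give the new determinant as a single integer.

det is linear in row 0: changing M[0][1] by delta changes det by delta * cofactor(0,1).
Cofactor C_01 = (-1)^(0+1) * minor(0,1) = 5
Entry delta = -1 - 6 = -7
Det delta = -7 * 5 = -35
New det = 26 + -35 = -9

Answer: -9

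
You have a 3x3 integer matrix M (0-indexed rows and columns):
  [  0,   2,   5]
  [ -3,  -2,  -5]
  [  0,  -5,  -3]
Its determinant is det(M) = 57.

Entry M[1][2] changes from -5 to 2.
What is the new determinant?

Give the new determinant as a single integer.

Answer: 57

Derivation:
det is linear in row 1: changing M[1][2] by delta changes det by delta * cofactor(1,2).
Cofactor C_12 = (-1)^(1+2) * minor(1,2) = 0
Entry delta = 2 - -5 = 7
Det delta = 7 * 0 = 0
New det = 57 + 0 = 57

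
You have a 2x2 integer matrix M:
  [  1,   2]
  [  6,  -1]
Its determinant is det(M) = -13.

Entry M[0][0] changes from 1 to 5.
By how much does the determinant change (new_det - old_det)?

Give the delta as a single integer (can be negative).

Answer: -4

Derivation:
Cofactor C_00 = -1
Entry delta = 5 - 1 = 4
Det delta = entry_delta * cofactor = 4 * -1 = -4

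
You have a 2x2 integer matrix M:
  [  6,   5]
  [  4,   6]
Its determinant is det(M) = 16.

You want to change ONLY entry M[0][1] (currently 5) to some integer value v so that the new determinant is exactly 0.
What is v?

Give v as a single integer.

det is linear in entry M[0][1]: det = old_det + (v - 5) * C_01
Cofactor C_01 = -4
Want det = 0: 16 + (v - 5) * -4 = 0
  (v - 5) = -16 / -4 = 4
  v = 5 + (4) = 9

Answer: 9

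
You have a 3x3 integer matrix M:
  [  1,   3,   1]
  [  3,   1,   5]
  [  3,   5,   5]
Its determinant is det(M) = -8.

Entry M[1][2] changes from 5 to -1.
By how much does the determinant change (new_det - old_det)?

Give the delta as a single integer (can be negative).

Answer: -24

Derivation:
Cofactor C_12 = 4
Entry delta = -1 - 5 = -6
Det delta = entry_delta * cofactor = -6 * 4 = -24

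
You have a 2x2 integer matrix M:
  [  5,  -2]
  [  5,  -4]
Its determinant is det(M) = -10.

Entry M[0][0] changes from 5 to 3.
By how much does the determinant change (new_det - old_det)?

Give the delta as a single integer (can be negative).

Cofactor C_00 = -4
Entry delta = 3 - 5 = -2
Det delta = entry_delta * cofactor = -2 * -4 = 8

Answer: 8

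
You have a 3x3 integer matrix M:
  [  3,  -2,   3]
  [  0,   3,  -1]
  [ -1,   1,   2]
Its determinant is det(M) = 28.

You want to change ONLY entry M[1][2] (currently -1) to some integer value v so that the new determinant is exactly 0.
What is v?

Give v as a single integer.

det is linear in entry M[1][2]: det = old_det + (v - -1) * C_12
Cofactor C_12 = -1
Want det = 0: 28 + (v - -1) * -1 = 0
  (v - -1) = -28 / -1 = 28
  v = -1 + (28) = 27

Answer: 27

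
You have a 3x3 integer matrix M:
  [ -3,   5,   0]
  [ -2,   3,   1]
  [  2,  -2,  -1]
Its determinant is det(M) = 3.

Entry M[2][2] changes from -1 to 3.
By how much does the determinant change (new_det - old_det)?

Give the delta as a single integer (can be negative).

Answer: 4

Derivation:
Cofactor C_22 = 1
Entry delta = 3 - -1 = 4
Det delta = entry_delta * cofactor = 4 * 1 = 4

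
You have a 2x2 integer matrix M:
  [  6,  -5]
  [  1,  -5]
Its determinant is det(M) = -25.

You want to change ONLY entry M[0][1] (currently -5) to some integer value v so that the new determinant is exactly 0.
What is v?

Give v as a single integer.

det is linear in entry M[0][1]: det = old_det + (v - -5) * C_01
Cofactor C_01 = -1
Want det = 0: -25 + (v - -5) * -1 = 0
  (v - -5) = 25 / -1 = -25
  v = -5 + (-25) = -30

Answer: -30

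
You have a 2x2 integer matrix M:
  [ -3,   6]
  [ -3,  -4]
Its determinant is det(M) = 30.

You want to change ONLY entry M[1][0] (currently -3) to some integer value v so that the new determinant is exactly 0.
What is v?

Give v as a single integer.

Answer: 2

Derivation:
det is linear in entry M[1][0]: det = old_det + (v - -3) * C_10
Cofactor C_10 = -6
Want det = 0: 30 + (v - -3) * -6 = 0
  (v - -3) = -30 / -6 = 5
  v = -3 + (5) = 2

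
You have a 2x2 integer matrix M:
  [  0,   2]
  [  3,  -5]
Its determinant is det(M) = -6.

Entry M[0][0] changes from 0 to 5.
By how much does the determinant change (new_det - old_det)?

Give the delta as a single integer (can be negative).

Cofactor C_00 = -5
Entry delta = 5 - 0 = 5
Det delta = entry_delta * cofactor = 5 * -5 = -25

Answer: -25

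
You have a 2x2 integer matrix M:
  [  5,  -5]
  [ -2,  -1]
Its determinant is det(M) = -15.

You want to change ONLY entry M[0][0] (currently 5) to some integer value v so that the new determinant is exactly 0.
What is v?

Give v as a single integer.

det is linear in entry M[0][0]: det = old_det + (v - 5) * C_00
Cofactor C_00 = -1
Want det = 0: -15 + (v - 5) * -1 = 0
  (v - 5) = 15 / -1 = -15
  v = 5 + (-15) = -10

Answer: -10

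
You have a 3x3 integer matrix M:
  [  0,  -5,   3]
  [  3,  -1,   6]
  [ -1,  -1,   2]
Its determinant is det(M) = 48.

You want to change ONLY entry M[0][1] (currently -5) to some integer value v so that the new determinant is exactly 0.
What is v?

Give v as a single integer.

det is linear in entry M[0][1]: det = old_det + (v - -5) * C_01
Cofactor C_01 = -12
Want det = 0: 48 + (v - -5) * -12 = 0
  (v - -5) = -48 / -12 = 4
  v = -5 + (4) = -1

Answer: -1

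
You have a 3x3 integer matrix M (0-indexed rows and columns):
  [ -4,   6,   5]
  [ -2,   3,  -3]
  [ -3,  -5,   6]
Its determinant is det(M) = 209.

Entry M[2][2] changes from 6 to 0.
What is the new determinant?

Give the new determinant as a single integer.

det is linear in row 2: changing M[2][2] by delta changes det by delta * cofactor(2,2).
Cofactor C_22 = (-1)^(2+2) * minor(2,2) = 0
Entry delta = 0 - 6 = -6
Det delta = -6 * 0 = 0
New det = 209 + 0 = 209

Answer: 209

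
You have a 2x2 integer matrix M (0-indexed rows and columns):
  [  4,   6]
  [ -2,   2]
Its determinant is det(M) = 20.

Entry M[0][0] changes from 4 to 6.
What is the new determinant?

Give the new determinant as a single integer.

Answer: 24

Derivation:
det is linear in row 0: changing M[0][0] by delta changes det by delta * cofactor(0,0).
Cofactor C_00 = (-1)^(0+0) * minor(0,0) = 2
Entry delta = 6 - 4 = 2
Det delta = 2 * 2 = 4
New det = 20 + 4 = 24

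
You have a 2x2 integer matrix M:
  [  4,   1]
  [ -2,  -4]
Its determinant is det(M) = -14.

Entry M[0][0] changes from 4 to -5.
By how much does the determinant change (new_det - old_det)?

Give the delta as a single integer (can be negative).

Cofactor C_00 = -4
Entry delta = -5 - 4 = -9
Det delta = entry_delta * cofactor = -9 * -4 = 36

Answer: 36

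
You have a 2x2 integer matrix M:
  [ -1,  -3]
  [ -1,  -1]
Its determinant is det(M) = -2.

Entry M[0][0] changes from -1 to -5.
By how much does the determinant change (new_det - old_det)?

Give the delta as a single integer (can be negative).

Answer: 4

Derivation:
Cofactor C_00 = -1
Entry delta = -5 - -1 = -4
Det delta = entry_delta * cofactor = -4 * -1 = 4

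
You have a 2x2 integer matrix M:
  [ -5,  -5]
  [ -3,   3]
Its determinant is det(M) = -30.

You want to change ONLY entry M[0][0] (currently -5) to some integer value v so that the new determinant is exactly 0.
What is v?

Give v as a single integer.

Answer: 5

Derivation:
det is linear in entry M[0][0]: det = old_det + (v - -5) * C_00
Cofactor C_00 = 3
Want det = 0: -30 + (v - -5) * 3 = 0
  (v - -5) = 30 / 3 = 10
  v = -5 + (10) = 5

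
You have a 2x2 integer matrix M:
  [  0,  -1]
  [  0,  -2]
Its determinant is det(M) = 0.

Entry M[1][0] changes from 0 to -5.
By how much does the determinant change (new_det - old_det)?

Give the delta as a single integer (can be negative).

Cofactor C_10 = 1
Entry delta = -5 - 0 = -5
Det delta = entry_delta * cofactor = -5 * 1 = -5

Answer: -5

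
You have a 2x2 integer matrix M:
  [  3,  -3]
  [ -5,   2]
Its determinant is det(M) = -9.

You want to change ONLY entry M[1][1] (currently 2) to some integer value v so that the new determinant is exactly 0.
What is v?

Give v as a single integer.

Answer: 5

Derivation:
det is linear in entry M[1][1]: det = old_det + (v - 2) * C_11
Cofactor C_11 = 3
Want det = 0: -9 + (v - 2) * 3 = 0
  (v - 2) = 9 / 3 = 3
  v = 2 + (3) = 5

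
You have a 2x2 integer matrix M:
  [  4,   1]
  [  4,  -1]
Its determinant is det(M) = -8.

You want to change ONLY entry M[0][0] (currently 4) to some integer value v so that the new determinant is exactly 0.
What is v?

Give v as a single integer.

det is linear in entry M[0][0]: det = old_det + (v - 4) * C_00
Cofactor C_00 = -1
Want det = 0: -8 + (v - 4) * -1 = 0
  (v - 4) = 8 / -1 = -8
  v = 4 + (-8) = -4

Answer: -4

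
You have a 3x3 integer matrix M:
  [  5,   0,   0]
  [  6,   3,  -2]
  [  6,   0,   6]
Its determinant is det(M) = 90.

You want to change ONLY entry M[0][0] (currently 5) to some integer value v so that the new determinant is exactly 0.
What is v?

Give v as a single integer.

det is linear in entry M[0][0]: det = old_det + (v - 5) * C_00
Cofactor C_00 = 18
Want det = 0: 90 + (v - 5) * 18 = 0
  (v - 5) = -90 / 18 = -5
  v = 5 + (-5) = 0

Answer: 0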